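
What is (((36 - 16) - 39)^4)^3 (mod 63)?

1

36 - 16 = 20
20 - 39 = -19 ≡ 44 (mod 63)
(44)^4 ≡ 37 (mod 63)
(37)^3 ≡ 1 (mod 63)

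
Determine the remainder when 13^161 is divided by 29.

By square-and-multiply:
13^1 ≡ 13 (mod 29)
13^2 ≡ 13^2 = 169 ≡ 24 (mod 29)
13^4 ≡ 24^2 = 576 ≡ 25 (mod 29)
13^8 ≡ 25^2 = 625 ≡ 16 (mod 29)
13^16 ≡ 16^2 = 256 ≡ 24 (mod 29)
13^32 ≡ 24^2 = 576 ≡ 25 (mod 29)
13^64 ≡ 25^2 = 625 ≡ 16 (mod 29)
13^128 ≡ 16^2 = 256 ≡ 24 (mod 29)
13^161 = 13^128 * 13^32 * 13^1 ≡ 24 * 25 * 13 (mod 29).
Accumulate the product:
24 * 25 = 600 ≡ 20
20 * 13 = 260 ≡ 28

28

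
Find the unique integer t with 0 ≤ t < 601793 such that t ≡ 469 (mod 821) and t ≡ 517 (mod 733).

383876

821⁻¹ mod 733: 821·25 ≡ 1 (mod 733), so 821⁻¹ ≡ 25.
t = 469 + 821·((517 − 469)·25 mod 733) = 469 + 821·467 = 383876.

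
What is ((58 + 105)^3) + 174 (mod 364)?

49

58 + 105 = 163
(163)^3 ≡ 239 (mod 364)
239 + 174 = 413 ≡ 49 (mod 364)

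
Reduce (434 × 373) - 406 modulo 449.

434 × 373 = 161882 ≡ 242 (mod 449)
242 - 406 = -164 ≡ 285 (mod 449)

285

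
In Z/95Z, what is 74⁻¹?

95 = 1·74 + 21
74 = 3·21 + 11
21 = 1·11 + 10
11 = 1·10 + 1
10 = 10·1 + 0
gcd(74, 95) = 1, so the inverse exists.
Back-substitute for 1:
1 = 1·11 − 1·10
  = −1·21 + 2·11
  = 2·74 − 7·21
  = −7·95 + 9·74
So 74⁻¹ ≡ 9 (mod 95).

9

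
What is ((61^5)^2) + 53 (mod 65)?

(61)^5 ≡ 16 (mod 65)
(16)^2 ≡ 61 (mod 65)
61 + 53 = 114 ≡ 49 (mod 65)

49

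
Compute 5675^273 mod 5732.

1535

By square-and-multiply:
273 in binary is 100010001, i.e. 273 = 256 + 16 + 1.
5675^1 ≡ 5675 (mod 5732)
5675^2 ≡ 5675^2 = 32205625 ≡ 3249 (mod 5732)
5675^4 ≡ 3249^2 = 10556001 ≡ 3389 (mod 5732)
5675^8 ≡ 3389^2 = 11485321 ≡ 4125 (mod 5732)
5675^16 ≡ 4125^2 = 17015625 ≡ 3049 (mod 5732)
5675^32 ≡ 3049^2 = 9296401 ≡ 4829 (mod 5732)
5675^64 ≡ 4829^2 = 23319241 ≡ 1465 (mod 5732)
5675^128 ≡ 1465^2 = 2146225 ≡ 2457 (mod 5732)
5675^256 ≡ 2457^2 = 6036849 ≡ 1053 (mod 5732)
5675^273 = 5675^256 × 5675^16 × 5675^1 ≡ 1053 × 3049 × 5675 (mod 5732).
Accumulate the product:
1053 × 3049 = 3210597 ≡ 677
677 × 5675 = 3841975 ≡ 1535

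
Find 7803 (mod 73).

7803 = 106·73 + 65, so 7803 ≡ 65 (mod 73).

65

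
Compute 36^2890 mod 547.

By square-and-multiply:
2890 in binary is 101101001010, i.e. 2890 = 2048 + 512 + 256 + 64 + 8 + 2.
36^1 ≡ 36 (mod 547)
36^2 ≡ 36^2 = 1296 ≡ 202 (mod 547)
36^4 ≡ 202^2 = 40804 ≡ 326 (mod 547)
36^8 ≡ 326^2 = 106276 ≡ 158 (mod 547)
36^16 ≡ 158^2 = 24964 ≡ 349 (mod 547)
36^32 ≡ 349^2 = 121801 ≡ 367 (mod 547)
36^64 ≡ 367^2 = 134689 ≡ 127 (mod 547)
36^128 ≡ 127^2 = 16129 ≡ 266 (mod 547)
36^256 ≡ 266^2 = 70756 ≡ 193 (mod 547)
36^512 ≡ 193^2 = 37249 ≡ 53 (mod 547)
36^1024 ≡ 53^2 = 2809 ≡ 74 (mod 547)
36^2048 ≡ 74^2 = 5476 ≡ 6 (mod 547)
36^2890 = 36^2048 × 36^512 × 36^256 × 36^64 × 36^8 × 36^2 ≡ 6 × 53 × 193 × 127 × 158 × 202 (mod 547).
Accumulate the product:
6 × 53 = 318
318 × 193 = 61374 ≡ 110
110 × 127 = 13970 ≡ 295
295 × 158 = 46610 ≡ 115
115 × 202 = 23230 ≡ 256

256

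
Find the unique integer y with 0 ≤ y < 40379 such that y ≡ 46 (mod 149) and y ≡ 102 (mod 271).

149⁻¹ mod 271: 149*251 ≡ 1 (mod 271), so 149⁻¹ ≡ 251.
y = 46 + 149*((102 − 46)*251 mod 271) = 46 + 149*235 = 35061.

35061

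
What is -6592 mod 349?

-6592 = -19·349 + 39, so -6592 ≡ 39 (mod 349).

39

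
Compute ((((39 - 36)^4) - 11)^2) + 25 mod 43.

23

39 - 36 = 3
(3)^4 ≡ 38 (mod 43)
38 - 11 = 27
(27)^2 ≡ 41 (mod 43)
41 + 25 = 66 ≡ 23 (mod 43)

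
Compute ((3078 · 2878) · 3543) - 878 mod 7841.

5979

3078 · 2878 = 8858484 ≡ 5995 (mod 7841)
5995 · 3543 = 21240285 ≡ 6857 (mod 7841)
6857 - 878 = 5979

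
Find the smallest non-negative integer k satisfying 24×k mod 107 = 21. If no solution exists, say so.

gcd(24, 107) = 1, so a unique solution mod 107 exists.
24⁻¹ ≡ 58 (mod 107).
k ≡ 58×21 ≡ 41 (mod 107).

41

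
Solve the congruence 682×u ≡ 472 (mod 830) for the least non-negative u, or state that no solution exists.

266

gcd(682, 830) = 2, and 2 | 472, so solutions exist.
Divide through by 2: 341×u = 236 (mod 415).
341⁻¹ ≡ 286 (mod 415).
u ≡ 286×236 ≡ 266 (mod 415).
The smallest non-negative solution is u = 266.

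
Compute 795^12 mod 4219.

Using repeated squaring:
12 in binary is 1100, i.e. 12 = 8 + 4.
795^1 ≡ 795 (mod 4219)
795^2 ≡ 795^2 = 632025 ≡ 3394 (mod 4219)
795^4 ≡ 3394^2 = 11519236 ≡ 1366 (mod 4219)
795^8 ≡ 1366^2 = 1865956 ≡ 1158 (mod 4219)
795^12 = 795^8 * 795^4 ≡ 1158 * 1366 (mod 4219).
1158 * 1366 = 1581828 ≡ 3922 (mod 4219).

3922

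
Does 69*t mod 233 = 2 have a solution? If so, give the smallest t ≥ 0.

gcd(69, 233) = 1, so a unique solution mod 233 exists.
69⁻¹ ≡ 206 (mod 233).
t ≡ 206*2 ≡ 179 (mod 233).

179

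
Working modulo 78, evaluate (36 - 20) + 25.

36 - 20 = 16
16 + 25 = 41

41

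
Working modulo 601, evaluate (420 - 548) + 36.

420 - 548 = -128 ≡ 473 (mod 601)
473 + 36 = 509

509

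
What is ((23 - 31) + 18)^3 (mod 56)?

23 - 31 = -8 ≡ 48 (mod 56)
48 + 18 = 66 ≡ 10 (mod 56)
(10)^3 ≡ 48 (mod 56)

48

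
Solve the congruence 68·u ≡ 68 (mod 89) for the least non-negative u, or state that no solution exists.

1

gcd(68, 89) = 1, so a unique solution mod 89 exists.
68⁻¹ ≡ 72 (mod 89).
u ≡ 72·68 ≡ 1 (mod 89).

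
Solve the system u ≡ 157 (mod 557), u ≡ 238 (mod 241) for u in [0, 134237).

16867

557⁻¹ mod 241: 557×45 ≡ 1 (mod 241), so 557⁻¹ ≡ 45.
u = 157 + 557×((238 − 157)×45 mod 241) = 157 + 557×30 = 16867.
Check: 16867 mod 557 = 157, 16867 mod 241 = 238. ✓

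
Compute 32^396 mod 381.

64

396 in binary is 110001100, i.e. 396 = 256 + 128 + 8 + 4.
32^1 ≡ 32 (mod 381)
32^2 ≡ 32^2 = 1024 ≡ 262 (mod 381)
32^4 ≡ 262^2 = 68644 ≡ 64 (mod 381)
32^8 ≡ 64^2 = 4096 ≡ 286 (mod 381)
32^16 ≡ 286^2 = 81796 ≡ 262 (mod 381)
32^32 ≡ 262^2 = 68644 ≡ 64 (mod 381)
32^64 ≡ 64^2 = 4096 ≡ 286 (mod 381)
32^128 ≡ 286^2 = 81796 ≡ 262 (mod 381)
32^256 ≡ 262^2 = 68644 ≡ 64 (mod 381)
32^396 = 32^256 × 32^128 × 32^8 × 32^4 ≡ 64 × 262 × 286 × 64 (mod 381).
Accumulate the product:
64 × 262 = 16768 ≡ 4
4 × 286 = 1144 ≡ 1
1 × 64 = 64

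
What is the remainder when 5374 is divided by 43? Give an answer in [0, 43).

5374 = 124*43 + 42, so 5374 ≡ 42 (mod 43).

42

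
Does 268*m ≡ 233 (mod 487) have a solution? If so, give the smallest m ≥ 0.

417

gcd(268, 487) = 1, so a unique solution mod 487 exists.
268⁻¹ ≡ 169 (mod 487).
m ≡ 169*233 ≡ 417 (mod 487).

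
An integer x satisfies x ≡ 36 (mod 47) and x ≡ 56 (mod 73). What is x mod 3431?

2903

47⁻¹ mod 73: 47*14 ≡ 1 (mod 73), so 47⁻¹ ≡ 14.
x = 36 + 47*((56 − 36)*14 mod 73) = 36 + 47*61 = 2903.
Check: 2903 mod 47 = 36, 2903 mod 73 = 56. ✓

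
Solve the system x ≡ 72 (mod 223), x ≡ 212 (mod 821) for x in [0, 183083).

148813

223⁻¹ mod 821: 223×81 ≡ 1 (mod 821), so 223⁻¹ ≡ 81.
x = 72 + 223×((212 − 72)×81 mod 821) = 72 + 223×667 = 148813.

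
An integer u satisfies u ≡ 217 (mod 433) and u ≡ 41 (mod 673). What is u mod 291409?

433⁻¹ mod 673: 433*272 ≡ 1 (mod 673), so 433⁻¹ ≡ 272.
u = 217 + 433*((41 − 217)*272 mod 673) = 217 + 433*584 = 253089.
Check: 253089 mod 433 = 217, 253089 mod 673 = 41. ✓

253089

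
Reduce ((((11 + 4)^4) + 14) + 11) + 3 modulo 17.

10

11 + 4 = 15
(15)^4 ≡ 16 (mod 17)
16 + 14 = 30 ≡ 13 (mod 17)
13 + 11 = 24 ≡ 7 (mod 17)
7 + 3 = 10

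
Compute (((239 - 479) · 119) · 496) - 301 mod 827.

239 - 479 = -240 ≡ 587 (mod 827)
587 · 119 = 69853 ≡ 385 (mod 827)
385 · 496 = 190960 ≡ 750 (mod 827)
750 - 301 = 449

449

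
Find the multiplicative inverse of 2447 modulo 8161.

627

8161 = 3*2447 + 820
2447 = 2*820 + 807
820 = 1*807 + 13
807 = 62*13 + 1
13 = 13*1 + 0
gcd(2447, 8161) = 1, so the inverse exists.
Bézout: 1 = −188*8161 + 627*2447.
So 2447⁻¹ ≡ 627 (mod 8161).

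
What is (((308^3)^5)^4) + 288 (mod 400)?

64

(308)^3 ≡ 112 (mod 400)
(112)^5 ≡ 32 (mod 400)
(32)^4 ≡ 176 (mod 400)
176 + 288 = 464 ≡ 64 (mod 400)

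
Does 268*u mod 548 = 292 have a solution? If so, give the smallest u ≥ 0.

gcd(268, 548) = 4, and 4 | 292, so solutions exist.
Divide through by 4: 67*u mod 137 = 73.
67⁻¹ ≡ 45 (mod 137).
u ≡ 45*73 ≡ 134 (mod 137).
The smallest non-negative solution is u = 134.

134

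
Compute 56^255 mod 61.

1

255 in binary is 11111111, i.e. 255 = 128 + 64 + 32 + 16 + 8 + 4 + 2 + 1.
56^1 ≡ 56 (mod 61)
56^2 ≡ 56^2 = 3136 ≡ 25 (mod 61)
56^4 ≡ 25^2 = 625 ≡ 15 (mod 61)
56^8 ≡ 15^2 = 225 ≡ 42 (mod 61)
56^16 ≡ 42^2 = 1764 ≡ 56 (mod 61)
56^32 ≡ 56^2 = 3136 ≡ 25 (mod 61)
56^64 ≡ 25^2 = 625 ≡ 15 (mod 61)
56^128 ≡ 15^2 = 225 ≡ 42 (mod 61)
56^255 = 56^128 * 56^64 * 56^32 * 56^16 * 56^8 * 56^4 * 56^2 * 56^1 ≡ 42 * 15 * 25 * 56 * 42 * 15 * 25 * 56 (mod 61).
Accumulate the product:
42 * 15 = 630 ≡ 20
20 * 25 = 500 ≡ 12
12 * 56 = 672 ≡ 1
1 * 42 = 42
42 * 15 = 630 ≡ 20
20 * 25 = 500 ≡ 12
12 * 56 = 672 ≡ 1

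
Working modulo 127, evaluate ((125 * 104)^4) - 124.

74

125 * 104 = 13000 ≡ 46 (mod 127)
(46)^4 ≡ 71 (mod 127)
71 - 124 = -53 ≡ 74 (mod 127)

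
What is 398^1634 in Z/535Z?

134

Compute successive squares:
1634 in binary is 11001100010, i.e. 1634 = 1024 + 512 + 64 + 32 + 2.
398^1 ≡ 398 (mod 535)
398^2 ≡ 398^2 = 158404 ≡ 44 (mod 535)
398^4 ≡ 44^2 = 1936 ≡ 331 (mod 535)
398^8 ≡ 331^2 = 109561 ≡ 421 (mod 535)
398^16 ≡ 421^2 = 177241 ≡ 156 (mod 535)
398^32 ≡ 156^2 = 24336 ≡ 261 (mod 535)
398^64 ≡ 261^2 = 68121 ≡ 176 (mod 535)
398^128 ≡ 176^2 = 30976 ≡ 481 (mod 535)
398^256 ≡ 481^2 = 231361 ≡ 241 (mod 535)
398^512 ≡ 241^2 = 58081 ≡ 301 (mod 535)
398^1024 ≡ 301^2 = 90601 ≡ 186 (mod 535)
398^1634 = 398^1024 * 398^512 * 398^64 * 398^32 * 398^2 ≡ 186 * 301 * 176 * 261 * 44 (mod 535).
Accumulate the product:
186 * 301 = 55986 ≡ 346
346 * 176 = 60896 ≡ 441
441 * 261 = 115101 ≡ 76
76 * 44 = 3344 ≡ 134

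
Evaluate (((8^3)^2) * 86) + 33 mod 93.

(8)^3 ≡ 47 (mod 93)
(47)^2 ≡ 70 (mod 93)
70 * 86 = 6020 ≡ 68 (mod 93)
68 + 33 = 101 ≡ 8 (mod 93)

8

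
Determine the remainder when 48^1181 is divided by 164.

1181 in binary is 10010011101, i.e. 1181 = 1024 + 128 + 16 + 8 + 4 + 1.
48^1 ≡ 48 (mod 164)
48^2 ≡ 48^2 = 2304 ≡ 8 (mod 164)
48^4 ≡ 8^2 = 64 (mod 164)
48^8 ≡ 64^2 = 4096 ≡ 160 (mod 164)
48^16 ≡ 160^2 = 25600 ≡ 16 (mod 164)
48^32 ≡ 16^2 = 256 ≡ 92 (mod 164)
48^64 ≡ 92^2 = 8464 ≡ 100 (mod 164)
48^128 ≡ 100^2 = 10000 ≡ 160 (mod 164)
48^256 ≡ 160^2 = 25600 ≡ 16 (mod 164)
48^512 ≡ 16^2 = 256 ≡ 92 (mod 164)
48^1024 ≡ 92^2 = 8464 ≡ 100 (mod 164)
48^1181 = 48^1024 · 48^128 · 48^16 · 48^8 · 48^4 · 48^1 ≡ 100 · 160 · 16 · 160 · 64 · 48 (mod 164).
Accumulate the product:
100 · 160 = 16000 ≡ 92
92 · 16 = 1472 ≡ 160
160 · 160 = 25600 ≡ 16
16 · 64 = 1024 ≡ 40
40 · 48 = 1920 ≡ 116

116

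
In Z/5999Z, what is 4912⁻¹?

5414

Run the extended Euclidean algorithm:
5999 = 1·4912 + 1087
4912 = 4·1087 + 564
1087 = 1·564 + 523
564 = 1·523 + 41
523 = 12·41 + 31
41 = 1·31 + 10
31 = 3·10 + 1
10 = 10·1 + 0
gcd(4912, 5999) = 1, so the inverse exists.
Back-substitute for 1:
1 = 1·31 − 3·10
  = −3·41 + 4·31
  = 4·523 − 51·41
  = −51·564 + 55·523
  = 55·1087 − 106·564
  = −106·4912 + 479·1087
  = 479·5999 − 585·4912
So 4912⁻¹ ≡ −585 ≡ 5414 (mod 5999).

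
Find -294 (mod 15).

6

-294 = -20*15 + 6, so -294 ≡ 6 (mod 15).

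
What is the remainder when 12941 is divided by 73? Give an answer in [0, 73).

12941 = 177×73 + 20, so 12941 ≡ 20 (mod 73).

20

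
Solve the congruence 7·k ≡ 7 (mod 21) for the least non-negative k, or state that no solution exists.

gcd(7, 21) = 7, and 7 | 7, so solutions exist.
Divide through by 7: 1·k mod 3 = 1.
1⁻¹ ≡ 1 (mod 3).
k ≡ 1·1 ≡ 1 (mod 3).
The smallest non-negative solution is k = 1.

1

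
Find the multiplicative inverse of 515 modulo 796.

796 = 1×515 + 281
515 = 1×281 + 234
281 = 1×234 + 47
234 = 4×47 + 46
47 = 1×46 + 1
46 = 46×1 + 0
gcd(515, 796) = 1, so the inverse exists.
Back-substitute for 1:
1 = 1×47 − 1×46
  = −1×234 + 5×47
  = 5×281 − 6×234
  = −6×515 + 11×281
  = 11×796 − 17×515
So 515⁻¹ ≡ −17 ≡ 779 (mod 796).

779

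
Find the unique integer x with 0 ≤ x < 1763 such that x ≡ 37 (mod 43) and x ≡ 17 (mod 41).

43⁻¹ mod 41: 43*21 ≡ 1 (mod 41), so 43⁻¹ ≡ 21.
x = 37 + 43*((17 − 37)*21 mod 41) = 37 + 43*31 = 1370.

1370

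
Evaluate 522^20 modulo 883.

Compute successive squares:
20 in binary is 10100, i.e. 20 = 16 + 4.
522^1 ≡ 522 (mod 883)
522^2 ≡ 522^2 = 272484 ≡ 520 (mod 883)
522^4 ≡ 520^2 = 270400 ≡ 202 (mod 883)
522^8 ≡ 202^2 = 40804 ≡ 186 (mod 883)
522^16 ≡ 186^2 = 34596 ≡ 159 (mod 883)
522^20 = 522^16 * 522^4 ≡ 159 * 202 (mod 883).
159 * 202 = 32118 ≡ 330 (mod 883).

330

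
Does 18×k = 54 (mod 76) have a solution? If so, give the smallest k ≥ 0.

3

gcd(18, 76) = 2, and 2 | 54, so solutions exist.
Divide through by 2: 9×k mod 38 = 27.
9⁻¹ ≡ 17 (mod 38).
k ≡ 17×27 ≡ 3 (mod 38).
The smallest non-negative solution is k = 3.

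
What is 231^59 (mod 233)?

231

231^1 ≡ 231 (mod 233)
231^2 ≡ 231^2 = 53361 ≡ 4 (mod 233)
231^4 ≡ 4^2 = 16 (mod 233)
231^8 ≡ 16^2 = 256 ≡ 23 (mod 233)
231^16 ≡ 23^2 = 529 ≡ 63 (mod 233)
231^32 ≡ 63^2 = 3969 ≡ 8 (mod 233)
231^59 = 231^32 * 231^16 * 231^8 * 231^2 * 231^1 ≡ 8 * 63 * 23 * 4 * 231 (mod 233).
Accumulate the product:
8 * 63 = 504 ≡ 38
38 * 23 = 874 ≡ 175
175 * 4 = 700 ≡ 1
1 * 231 = 231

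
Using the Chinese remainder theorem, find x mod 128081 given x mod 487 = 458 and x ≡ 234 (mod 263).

128052

487⁻¹ mod 263: 487×236 ≡ 1 (mod 263), so 487⁻¹ ≡ 236.
x = 458 + 487×((234 − 458)×236 mod 263) = 458 + 487×262 = 128052.
Check: 128052 mod 487 = 458, 128052 mod 263 = 234. ✓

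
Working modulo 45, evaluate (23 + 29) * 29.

23

23 + 29 = 52 ≡ 7 (mod 45)
7 * 29 = 203 ≡ 23 (mod 45)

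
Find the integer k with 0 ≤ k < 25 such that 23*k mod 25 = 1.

12

25 = 1·23 + 2
23 = 11·2 + 1
2 = 2·1 + 0
gcd(23, 25) = 1, so the inverse exists.
Back-substitute for 1:
1 = 1·23 − 11·2
  = −11·25 + 12·23
So 23⁻¹ ≡ 12 (mod 25).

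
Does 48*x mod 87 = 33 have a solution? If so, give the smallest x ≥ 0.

17

gcd(48, 87) = 3, and 3 | 33, so solutions exist.
Divide through by 3: 16*x mod 29 = 11.
16⁻¹ ≡ 20 (mod 29).
x ≡ 20*11 ≡ 17 (mod 29).
The smallest non-negative solution is x = 17.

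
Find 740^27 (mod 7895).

Using repeated squaring:
27 in binary is 11011, i.e. 27 = 16 + 8 + 2 + 1.
740^1 ≡ 740 (mod 7895)
740^2 ≡ 740^2 = 547600 ≡ 2845 (mod 7895)
740^4 ≡ 2845^2 = 8094025 ≡ 1650 (mod 7895)
740^8 ≡ 1650^2 = 2722500 ≡ 6620 (mod 7895)
740^16 ≡ 6620^2 = 43824400 ≡ 7150 (mod 7895)
740^27 = 740^16 * 740^8 * 740^2 * 740^1 ≡ 7150 * 6620 * 2845 * 740 (mod 7895).
Accumulate the product:
7150 * 6620 = 47333000 ≡ 2475
2475 * 2845 = 7041375 ≡ 6930
6930 * 740 = 5128200 ≡ 4345

4345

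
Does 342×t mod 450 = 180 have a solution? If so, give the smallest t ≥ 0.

15

gcd(342, 450) = 18, and 18 | 180, so solutions exist.
Divide through by 18: 19×t ≡ 10 mod 25.
19⁻¹ ≡ 4 (mod 25).
t ≡ 4×10 ≡ 15 (mod 25).
The smallest non-negative solution is t = 15.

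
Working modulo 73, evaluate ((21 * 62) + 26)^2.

50

21 * 62 = 1302 ≡ 61 (mod 73)
61 + 26 = 87 ≡ 14 (mod 73)
(14)^2 ≡ 50 (mod 73)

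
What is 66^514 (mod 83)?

66^1 ≡ 66 (mod 83)
66^2 ≡ 66^2 = 4356 ≡ 40 (mod 83)
66^4 ≡ 40^2 = 1600 ≡ 23 (mod 83)
66^8 ≡ 23^2 = 529 ≡ 31 (mod 83)
66^16 ≡ 31^2 = 961 ≡ 48 (mod 83)
66^32 ≡ 48^2 = 2304 ≡ 63 (mod 83)
66^64 ≡ 63^2 = 3969 ≡ 68 (mod 83)
66^128 ≡ 68^2 = 4624 ≡ 59 (mod 83)
66^256 ≡ 59^2 = 3481 ≡ 78 (mod 83)
66^512 ≡ 78^2 = 6084 ≡ 25 (mod 83)
66^514 = 66^512 × 66^2 ≡ 25 × 40 (mod 83).
25 × 40 = 1000 ≡ 4 (mod 83).

4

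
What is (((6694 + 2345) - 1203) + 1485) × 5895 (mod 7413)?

2139

6694 + 2345 = 9039 ≡ 1626 (mod 7413)
1626 - 1203 = 423
423 + 1485 = 1908
1908 × 5895 = 11247660 ≡ 2139 (mod 7413)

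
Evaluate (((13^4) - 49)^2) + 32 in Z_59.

21

(13)^4 ≡ 5 (mod 59)
5 - 49 = -44 ≡ 15 (mod 59)
(15)^2 ≡ 48 (mod 59)
48 + 32 = 80 ≡ 21 (mod 59)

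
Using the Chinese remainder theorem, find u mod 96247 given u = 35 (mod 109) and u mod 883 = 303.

109⁻¹ mod 883: 109·802 ≡ 1 (mod 883), so 109⁻¹ ≡ 802.
u = 35 + 109·((303 − 35)·802 mod 883) = 35 + 109·367 = 40038.

40038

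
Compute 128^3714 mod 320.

64

128^1 ≡ 128 (mod 320)
128^2 ≡ 128^2 = 16384 ≡ 64 (mod 320)
128^4 ≡ 64^2 = 4096 ≡ 256 (mod 320)
128^8 ≡ 256^2 = 65536 ≡ 256 (mod 320)
128^16 ≡ 256^2 = 65536 ≡ 256 (mod 320)
128^32 ≡ 256^2 = 65536 ≡ 256 (mod 320)
128^64 ≡ 256^2 = 65536 ≡ 256 (mod 320)
128^128 ≡ 256^2 = 65536 ≡ 256 (mod 320)
128^256 ≡ 256^2 = 65536 ≡ 256 (mod 320)
128^512 ≡ 256^2 = 65536 ≡ 256 (mod 320)
128^1024 ≡ 256^2 = 65536 ≡ 256 (mod 320)
128^2048 ≡ 256^2 = 65536 ≡ 256 (mod 320)
128^3714 = 128^2048 × 128^1024 × 128^512 × 128^128 × 128^2 ≡ 256 × 256 × 256 × 256 × 64 (mod 320).
Accumulate the product:
256 × 256 = 65536 ≡ 256
256 × 256 = 65536 ≡ 256
256 × 256 = 65536 ≡ 256
256 × 64 = 16384 ≡ 64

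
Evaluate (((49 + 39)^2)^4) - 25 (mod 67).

40

49 + 39 = 88 ≡ 21 (mod 67)
(21)^2 ≡ 39 (mod 67)
(39)^4 ≡ 65 (mod 67)
65 - 25 = 40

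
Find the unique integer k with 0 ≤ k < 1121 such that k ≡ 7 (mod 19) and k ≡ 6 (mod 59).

19⁻¹ mod 59: 19×28 ≡ 1 (mod 59), so 19⁻¹ ≡ 28.
k = 7 + 19×((6 − 7)×28 mod 59) = 7 + 19×31 = 596.

596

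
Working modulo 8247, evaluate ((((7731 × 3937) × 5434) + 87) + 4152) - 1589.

7731 × 3937 = 30436947 ≡ 5517 (mod 8247)
5517 × 5434 = 29979378 ≡ 1533 (mod 8247)
1533 + 87 = 1620
1620 + 4152 = 5772
5772 - 1589 = 4183

4183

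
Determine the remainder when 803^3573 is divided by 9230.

8163

Compute successive squares:
803^1 ≡ 803 (mod 9230)
803^2 ≡ 803^2 = 644809 ≡ 7939 (mod 9230)
803^4 ≡ 7939^2 = 63027721 ≡ 5281 (mod 9230)
803^8 ≡ 5281^2 = 27888961 ≡ 5131 (mod 9230)
803^16 ≡ 5131^2 = 26327161 ≡ 3201 (mod 9230)
803^32 ≡ 3201^2 = 10246401 ≡ 1101 (mod 9230)
803^64 ≡ 1101^2 = 1212201 ≡ 3071 (mod 9230)
803^128 ≡ 3071^2 = 9431041 ≡ 7211 (mod 9230)
803^256 ≡ 7211^2 = 51998521 ≡ 5931 (mod 9230)
803^512 ≡ 5931^2 = 35176761 ≡ 1231 (mod 9230)
803^1024 ≡ 1231^2 = 1515361 ≡ 1641 (mod 9230)
803^2048 ≡ 1641^2 = 2692881 ≡ 6951 (mod 9230)
803^3573 = 803^2048 × 803^1024 × 803^256 × 803^128 × 803^64 × 803^32 × 803^16 × 803^4 × 803^1 ≡ 6951 × 1641 × 5931 × 7211 × 3071 × 1101 × 3201 × 5281 × 803 (mod 9230).
Accumulate the product:
6951 × 1641 = 11406591 ≡ 7541
7541 × 5931 = 44725671 ≡ 6321
6321 × 7211 = 45580731 ≡ 2991
2991 × 3071 = 9185361 ≡ 1511
1511 × 1101 = 1663611 ≡ 2211
2211 × 3201 = 7077411 ≡ 7231
7231 × 5281 = 38186911 ≡ 2401
2401 × 803 = 1928003 ≡ 8163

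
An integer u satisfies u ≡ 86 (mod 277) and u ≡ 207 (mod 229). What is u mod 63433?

15321

277⁻¹ mod 229: 277·167 ≡ 1 (mod 229), so 277⁻¹ ≡ 167.
u = 86 + 277·((207 − 86)·167 mod 229) = 86 + 277·55 = 15321.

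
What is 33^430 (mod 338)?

Using repeated squaring:
33^1 ≡ 33 (mod 338)
33^2 ≡ 33^2 = 1089 ≡ 75 (mod 338)
33^4 ≡ 75^2 = 5625 ≡ 217 (mod 338)
33^8 ≡ 217^2 = 47089 ≡ 107 (mod 338)
33^16 ≡ 107^2 = 11449 ≡ 295 (mod 338)
33^32 ≡ 295^2 = 87025 ≡ 159 (mod 338)
33^64 ≡ 159^2 = 25281 ≡ 269 (mod 338)
33^128 ≡ 269^2 = 72361 ≡ 29 (mod 338)
33^256 ≡ 29^2 = 841 ≡ 165 (mod 338)
33^430 = 33^256 * 33^128 * 33^32 * 33^8 * 33^4 * 33^2 ≡ 165 * 29 * 159 * 107 * 217 * 75 (mod 338).
Accumulate the product:
165 * 29 = 4785 ≡ 53
53 * 159 = 8427 ≡ 315
315 * 107 = 33705 ≡ 243
243 * 217 = 52731 ≡ 3
3 * 75 = 225

225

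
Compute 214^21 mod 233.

231

Compute successive squares:
21 in binary is 10101, i.e. 21 = 16 + 4 + 1.
214^1 ≡ 214 (mod 233)
214^2 ≡ 214^2 = 45796 ≡ 128 (mod 233)
214^4 ≡ 128^2 = 16384 ≡ 74 (mod 233)
214^8 ≡ 74^2 = 5476 ≡ 117 (mod 233)
214^16 ≡ 117^2 = 13689 ≡ 175 (mod 233)
214^21 = 214^16 * 214^4 * 214^1 ≡ 175 * 74 * 214 (mod 233).
Accumulate the product:
175 * 74 = 12950 ≡ 135
135 * 214 = 28890 ≡ 231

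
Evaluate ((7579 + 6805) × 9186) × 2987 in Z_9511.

4116

7579 + 6805 = 14384 ≡ 4873 (mod 9511)
4873 × 9186 = 44763378 ≡ 4612 (mod 9511)
4612 × 2987 = 13776044 ≡ 4116 (mod 9511)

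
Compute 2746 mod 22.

2746 = 124*22 + 18, so 2746 ≡ 18 (mod 22).

18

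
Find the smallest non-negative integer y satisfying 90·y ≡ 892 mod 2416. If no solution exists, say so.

1030

gcd(90, 2416) = 2, and 2 | 892, so solutions exist.
Divide through by 2: 45·y mod 1208 = 446.
45⁻¹ ≡ 349 (mod 1208).
y ≡ 349·446 ≡ 1030 (mod 1208).
The smallest non-negative solution is y = 1030.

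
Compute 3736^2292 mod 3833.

3179

By square-and-multiply:
2292 in binary is 100011110100, i.e. 2292 = 2048 + 128 + 64 + 32 + 16 + 4.
3736^1 ≡ 3736 (mod 3833)
3736^2 ≡ 3736^2 = 13957696 ≡ 1743 (mod 3833)
3736^4 ≡ 1743^2 = 3038049 ≡ 2313 (mod 3833)
3736^8 ≡ 2313^2 = 5349969 ≡ 2934 (mod 3833)
3736^16 ≡ 2934^2 = 8608356 ≡ 3271 (mod 3833)
3736^32 ≡ 3271^2 = 10699441 ≡ 1538 (mod 3833)
3736^64 ≡ 1538^2 = 2365444 ≡ 483 (mod 3833)
3736^128 ≡ 483^2 = 233289 ≡ 3309 (mod 3833)
3736^256 ≡ 3309^2 = 10949481 ≡ 2433 (mod 3833)
3736^512 ≡ 2433^2 = 5919489 ≡ 1337 (mod 3833)
3736^1024 ≡ 1337^2 = 1787569 ≡ 1391 (mod 3833)
3736^2048 ≡ 1391^2 = 1934881 ≡ 3049 (mod 3833)
3736^2292 = 3736^2048 * 3736^128 * 3736^64 * 3736^32 * 3736^16 * 3736^4 ≡ 3049 * 3309 * 483 * 1538 * 3271 * 2313 (mod 3833).
Accumulate the product:
3049 * 3309 = 10089141 ≡ 685
685 * 483 = 330855 ≡ 1217
1217 * 1538 = 1871746 ≡ 1242
1242 * 3271 = 4062582 ≡ 3435
3435 * 2313 = 7945155 ≡ 3179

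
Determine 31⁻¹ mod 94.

94 = 3×31 + 1
31 = 31×1 + 0
gcd(31, 94) = 1, so the inverse exists.
Back-substitute for 1:
1 = 1×94 − 3×31
So 31⁻¹ ≡ −3 ≡ 91 (mod 94).

91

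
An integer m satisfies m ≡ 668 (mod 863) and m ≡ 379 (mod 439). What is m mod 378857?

370895

863⁻¹ mod 439: 863×117 ≡ 1 (mod 439), so 863⁻¹ ≡ 117.
m = 668 + 863×((379 − 668)×117 mod 439) = 668 + 863×429 = 370895.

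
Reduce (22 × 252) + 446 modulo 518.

22 × 252 = 5544 ≡ 364 (mod 518)
364 + 446 = 810 ≡ 292 (mod 518)

292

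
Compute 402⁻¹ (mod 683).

175

683 = 1×402 + 281
402 = 1×281 + 121
281 = 2×121 + 39
121 = 3×39 + 4
39 = 9×4 + 3
4 = 1×3 + 1
3 = 3×1 + 0
gcd(402, 683) = 1, so the inverse exists.
Bézout: 1 = −103×683 + 175×402.
So 402⁻¹ ≡ 175 (mod 683).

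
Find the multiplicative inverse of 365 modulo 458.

Apply the Euclidean algorithm and back-substitute:
458 = 1×365 + 93
365 = 3×93 + 86
93 = 1×86 + 7
86 = 12×7 + 2
7 = 3×2 + 1
2 = 2×1 + 0
gcd(365, 458) = 1, so the inverse exists.
Bézout: 1 = 157×458 − 197×365.
So 365⁻¹ ≡ −197 ≡ 261 (mod 458).

261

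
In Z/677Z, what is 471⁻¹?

By the extended Euclidean algorithm:
677 = 1×471 + 206
471 = 2×206 + 59
206 = 3×59 + 29
59 = 2×29 + 1
29 = 29×1 + 0
gcd(471, 677) = 1, so the inverse exists.
Bézout: 1 = −16×677 + 23×471.
So 471⁻¹ ≡ 23 (mod 677).

23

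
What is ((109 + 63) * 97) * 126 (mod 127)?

109 + 63 = 172 ≡ 45 (mod 127)
45 * 97 = 4365 ≡ 47 (mod 127)
47 * 126 = 5922 ≡ 80 (mod 127)

80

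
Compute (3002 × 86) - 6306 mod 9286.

3002 × 86 = 258172 ≡ 7450 (mod 9286)
7450 - 6306 = 1144

1144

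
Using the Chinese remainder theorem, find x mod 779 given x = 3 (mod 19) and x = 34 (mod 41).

19⁻¹ mod 41: 19×13 ≡ 1 (mod 41), so 19⁻¹ ≡ 13.
x = 3 + 19×((34 − 3)×13 mod 41) = 3 + 19×34 = 649.

649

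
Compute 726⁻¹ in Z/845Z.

71

845 = 1*726 + 119
726 = 6*119 + 12
119 = 9*12 + 11
12 = 1*11 + 1
11 = 11*1 + 0
gcd(726, 845) = 1, so the inverse exists.
Bézout: 1 = −61*845 + 71*726.
So 726⁻¹ ≡ 71 (mod 845).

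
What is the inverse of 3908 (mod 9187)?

717

By the extended Euclidean algorithm:
9187 = 2·3908 + 1371
3908 = 2·1371 + 1166
1371 = 1·1166 + 205
1166 = 5·205 + 141
205 = 1·141 + 64
141 = 2·64 + 13
64 = 4·13 + 12
13 = 1·12 + 1
12 = 12·1 + 0
gcd(3908, 9187) = 1, so the inverse exists.
Bézout: 1 = −305·9187 + 717·3908.
So 3908⁻¹ ≡ 717 (mod 9187).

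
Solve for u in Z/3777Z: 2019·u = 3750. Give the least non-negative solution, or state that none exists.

651

gcd(2019, 3777) = 3, and 3 | 3750, so solutions exist.
Divide through by 3: 673·u ≡ 1250 mod 1259.
673⁻¹ ≡ 767 (mod 1259).
u ≡ 767·1250 ≡ 651 (mod 1259).
The smallest non-negative solution is u = 651.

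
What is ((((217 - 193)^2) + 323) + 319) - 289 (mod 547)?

217 - 193 = 24
(24)^2 ≡ 29 (mod 547)
29 + 323 = 352
352 + 319 = 671 ≡ 124 (mod 547)
124 - 289 = -165 ≡ 382 (mod 547)

382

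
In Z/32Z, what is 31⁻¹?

31

32 = 1×31 + 1
31 = 31×1 + 0
gcd(31, 32) = 1, so the inverse exists.
Bézout: 1 = 1×32 − 1×31.
So 31⁻¹ ≡ −1 ≡ 31 (mod 32).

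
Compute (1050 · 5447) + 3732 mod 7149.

1050 · 5447 = 5719350 ≡ 150 (mod 7149)
150 + 3732 = 3882

3882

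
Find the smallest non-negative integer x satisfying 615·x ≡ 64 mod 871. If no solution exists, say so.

653

gcd(615, 871) = 1, so a unique solution mod 871 exists.
615⁻¹ ≡ 296 (mod 871).
x ≡ 296·64 ≡ 653 (mod 871).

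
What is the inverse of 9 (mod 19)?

By the extended Euclidean algorithm:
19 = 2·9 + 1
9 = 9·1 + 0
gcd(9, 19) = 1, so the inverse exists.
Back-substitute for 1:
1 = 1·19 − 2·9
So 9⁻¹ ≡ −2 ≡ 17 (mod 19).

17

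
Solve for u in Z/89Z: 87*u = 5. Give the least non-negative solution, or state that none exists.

42

gcd(87, 89) = 1, so a unique solution mod 89 exists.
87⁻¹ ≡ 44 (mod 89).
u ≡ 44*5 ≡ 42 (mod 89).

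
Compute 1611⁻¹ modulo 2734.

2269

2734 = 1×1611 + 1123
1611 = 1×1123 + 488
1123 = 2×488 + 147
488 = 3×147 + 47
147 = 3×47 + 6
47 = 7×6 + 5
6 = 1×5 + 1
5 = 5×1 + 0
gcd(1611, 2734) = 1, so the inverse exists.
Back-substitute for 1:
1 = 1×6 − 1×5
  = −1×47 + 8×6
  = 8×147 − 25×47
  = −25×488 + 83×147
  = 83×1123 − 191×488
  = −191×1611 + 274×1123
  = 274×2734 − 465×1611
So 1611⁻¹ ≡ −465 ≡ 2269 (mod 2734).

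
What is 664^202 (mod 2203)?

Using repeated squaring:
202 in binary is 11001010, i.e. 202 = 128 + 64 + 8 + 2.
664^1 ≡ 664 (mod 2203)
664^2 ≡ 664^2 = 440896 ≡ 296 (mod 2203)
664^4 ≡ 296^2 = 87616 ≡ 1699 (mod 2203)
664^8 ≡ 1699^2 = 2886601 ≡ 671 (mod 2203)
664^16 ≡ 671^2 = 450241 ≡ 829 (mod 2203)
664^32 ≡ 829^2 = 687241 ≡ 2108 (mod 2203)
664^64 ≡ 2108^2 = 4443664 ≡ 213 (mod 2203)
664^128 ≡ 213^2 = 45369 ≡ 1309 (mod 2203)
664^202 = 664^128 * 664^64 * 664^8 * 664^2 ≡ 1309 * 213 * 671 * 296 (mod 2203).
Accumulate the product:
1309 * 213 = 278817 ≡ 1239
1239 * 671 = 831369 ≡ 838
838 * 296 = 248048 ≡ 1312

1312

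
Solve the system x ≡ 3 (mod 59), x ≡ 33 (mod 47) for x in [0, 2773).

59⁻¹ mod 47: 59×4 ≡ 1 (mod 47), so 59⁻¹ ≡ 4.
x = 3 + 59×((33 − 3)×4 mod 47) = 3 + 59×26 = 1537.

1537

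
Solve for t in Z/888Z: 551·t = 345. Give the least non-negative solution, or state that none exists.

663

gcd(551, 888) = 1, so a unique solution mod 888 exists.
551⁻¹ ≡ 527 (mod 888).
t ≡ 527·345 ≡ 663 (mod 888).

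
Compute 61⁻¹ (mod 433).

Apply the Euclidean algorithm and back-substitute:
433 = 7×61 + 6
61 = 10×6 + 1
6 = 6×1 + 0
gcd(61, 433) = 1, so the inverse exists.
Back-substitute for 1:
1 = 1×61 − 10×6
  = −10×433 + 71×61
So 61⁻¹ ≡ 71 (mod 433).

71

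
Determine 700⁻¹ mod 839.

Run the extended Euclidean algorithm:
839 = 1×700 + 139
700 = 5×139 + 5
139 = 27×5 + 4
5 = 1×4 + 1
4 = 4×1 + 0
gcd(700, 839) = 1, so the inverse exists.
Back-substitute for 1:
1 = 1×5 − 1×4
  = −1×139 + 28×5
  = 28×700 − 141×139
  = −141×839 + 169×700
So 700⁻¹ ≡ 169 (mod 839).

169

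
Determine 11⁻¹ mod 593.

Apply the Euclidean algorithm and back-substitute:
593 = 53·11 + 10
11 = 1·10 + 1
10 = 10·1 + 0
gcd(11, 593) = 1, so the inverse exists.
Back-substitute for 1:
1 = 1·11 − 1·10
  = −1·593 + 54·11
So 11⁻¹ ≡ 54 (mod 593).

54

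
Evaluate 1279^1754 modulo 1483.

302

1754 in binary is 11011011010, i.e. 1754 = 1024 + 512 + 128 + 64 + 16 + 8 + 2.
1279^1 ≡ 1279 (mod 1483)
1279^2 ≡ 1279^2 = 1635841 ≡ 92 (mod 1483)
1279^4 ≡ 92^2 = 8464 ≡ 1049 (mod 1483)
1279^8 ≡ 1049^2 = 1100401 ≡ 15 (mod 1483)
1279^16 ≡ 15^2 = 225 (mod 1483)
1279^32 ≡ 225^2 = 50625 ≡ 203 (mod 1483)
1279^64 ≡ 203^2 = 41209 ≡ 1168 (mod 1483)
1279^128 ≡ 1168^2 = 1364224 ≡ 1347 (mod 1483)
1279^256 ≡ 1347^2 = 1814409 ≡ 700 (mod 1483)
1279^512 ≡ 700^2 = 490000 ≡ 610 (mod 1483)
1279^1024 ≡ 610^2 = 372100 ≡ 1350 (mod 1483)
1279^1754 = 1279^1024 · 1279^512 · 1279^128 · 1279^64 · 1279^16 · 1279^8 · 1279^2 ≡ 1350 · 610 · 1347 · 1168 · 225 · 15 · 92 (mod 1483).
Accumulate the product:
1350 · 610 = 823500 ≡ 435
435 · 1347 = 585945 ≡ 160
160 · 1168 = 186880 ≡ 22
22 · 225 = 4950 ≡ 501
501 · 15 = 7515 ≡ 100
100 · 92 = 9200 ≡ 302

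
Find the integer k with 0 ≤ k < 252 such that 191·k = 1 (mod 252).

Run the extended Euclidean algorithm:
252 = 1×191 + 61
191 = 3×61 + 8
61 = 7×8 + 5
8 = 1×5 + 3
5 = 1×3 + 2
3 = 1×2 + 1
2 = 2×1 + 0
gcd(191, 252) = 1, so the inverse exists.
Back-substitute for 1:
1 = 1×3 − 1×2
  = −1×5 + 2×3
  = 2×8 − 3×5
  = −3×61 + 23×8
  = 23×191 − 72×61
  = −72×252 + 95×191
So 191⁻¹ ≡ 95 (mod 252).

95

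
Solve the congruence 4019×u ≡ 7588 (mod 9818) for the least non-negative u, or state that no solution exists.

gcd(4019, 9818) = 1, so a unique solution mod 9818 exists.
4019⁻¹ ≡ 877 (mod 9818).
u ≡ 877×7588 ≡ 7890 (mod 9818).

7890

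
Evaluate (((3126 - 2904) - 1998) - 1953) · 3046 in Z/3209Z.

1326

3126 - 2904 = 222
222 - 1998 = -1776 ≡ 1433 (mod 3209)
1433 - 1953 = -520 ≡ 2689 (mod 3209)
2689 · 3046 = 8190694 ≡ 1326 (mod 3209)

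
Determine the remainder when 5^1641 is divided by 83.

5

Using repeated squaring:
1641 in binary is 11001101001, i.e. 1641 = 1024 + 512 + 64 + 32 + 8 + 1.
5^1 ≡ 5 (mod 83)
5^2 ≡ 5^2 = 25 (mod 83)
5^4 ≡ 25^2 = 625 ≡ 44 (mod 83)
5^8 ≡ 44^2 = 1936 ≡ 27 (mod 83)
5^16 ≡ 27^2 = 729 ≡ 65 (mod 83)
5^32 ≡ 65^2 = 4225 ≡ 75 (mod 83)
5^64 ≡ 75^2 = 5625 ≡ 64 (mod 83)
5^128 ≡ 64^2 = 4096 ≡ 29 (mod 83)
5^256 ≡ 29^2 = 841 ≡ 11 (mod 83)
5^512 ≡ 11^2 = 121 ≡ 38 (mod 83)
5^1024 ≡ 38^2 = 1444 ≡ 33 (mod 83)
5^1641 = 5^1024 × 5^512 × 5^64 × 5^32 × 5^8 × 5^1 ≡ 33 × 38 × 64 × 75 × 27 × 5 (mod 83).
Accumulate the product:
33 × 38 = 1254 ≡ 9
9 × 64 = 576 ≡ 78
78 × 75 = 5850 ≡ 40
40 × 27 = 1080 ≡ 1
1 × 5 = 5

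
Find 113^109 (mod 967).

61

Using repeated squaring:
109 in binary is 1101101, i.e. 109 = 64 + 32 + 8 + 4 + 1.
113^1 ≡ 113 (mod 967)
113^2 ≡ 113^2 = 12769 ≡ 198 (mod 967)
113^4 ≡ 198^2 = 39204 ≡ 524 (mod 967)
113^8 ≡ 524^2 = 274576 ≡ 915 (mod 967)
113^16 ≡ 915^2 = 837225 ≡ 770 (mod 967)
113^32 ≡ 770^2 = 592900 ≡ 129 (mod 967)
113^64 ≡ 129^2 = 16641 ≡ 202 (mod 967)
113^109 = 113^64 × 113^32 × 113^8 × 113^4 × 113^1 ≡ 202 × 129 × 915 × 524 × 113 (mod 967).
Accumulate the product:
202 × 129 = 26058 ≡ 916
916 × 915 = 838140 ≡ 718
718 × 524 = 376232 ≡ 69
69 × 113 = 7797 ≡ 61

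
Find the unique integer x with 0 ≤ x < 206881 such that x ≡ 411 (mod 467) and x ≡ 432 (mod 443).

467⁻¹ mod 443: 467×240 ≡ 1 (mod 443), so 467⁻¹ ≡ 240.
x = 411 + 467×((432 − 411)×240 mod 443) = 411 + 467×167 = 78400.

78400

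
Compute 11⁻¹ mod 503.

183

Run the extended Euclidean algorithm:
503 = 45*11 + 8
11 = 1*8 + 3
8 = 2*3 + 2
3 = 1*2 + 1
2 = 2*1 + 0
gcd(11, 503) = 1, so the inverse exists.
Back-substitute for 1:
1 = 1*3 − 1*2
  = −1*8 + 3*3
  = 3*11 − 4*8
  = −4*503 + 183*11
So 11⁻¹ ≡ 183 (mod 503).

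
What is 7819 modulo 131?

90

7819 = 59·131 + 90, so 7819 ≡ 90 (mod 131).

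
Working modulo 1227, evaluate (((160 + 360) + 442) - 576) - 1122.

491

160 + 360 = 520
520 + 442 = 962
962 - 576 = 386
386 - 1122 = -736 ≡ 491 (mod 1227)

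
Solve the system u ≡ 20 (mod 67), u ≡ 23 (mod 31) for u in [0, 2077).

891

67⁻¹ mod 31: 67×25 ≡ 1 (mod 31), so 67⁻¹ ≡ 25.
u = 20 + 67×((23 − 20)×25 mod 31) = 20 + 67×13 = 891.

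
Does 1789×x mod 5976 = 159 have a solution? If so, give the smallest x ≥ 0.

gcd(1789, 5976) = 1, so a unique solution mod 5976 exists.
1789⁻¹ ≡ 157 (mod 5976).
x ≡ 157×159 ≡ 1059 (mod 5976).

1059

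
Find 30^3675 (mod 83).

Using repeated squaring:
30^1 ≡ 30 (mod 83)
30^2 ≡ 30^2 = 900 ≡ 70 (mod 83)
30^4 ≡ 70^2 = 4900 ≡ 3 (mod 83)
30^8 ≡ 3^2 = 9 (mod 83)
30^16 ≡ 9^2 = 81 (mod 83)
30^32 ≡ 81^2 = 6561 ≡ 4 (mod 83)
30^64 ≡ 4^2 = 16 (mod 83)
30^128 ≡ 16^2 = 256 ≡ 7 (mod 83)
30^256 ≡ 7^2 = 49 (mod 83)
30^512 ≡ 49^2 = 2401 ≡ 77 (mod 83)
30^1024 ≡ 77^2 = 5929 ≡ 36 (mod 83)
30^2048 ≡ 36^2 = 1296 ≡ 51 (mod 83)
30^3675 = 30^2048 · 30^1024 · 30^512 · 30^64 · 30^16 · 30^8 · 30^2 · 30^1 ≡ 51 · 36 · 77 · 16 · 81 · 9 · 70 · 30 (mod 83).
Accumulate the product:
51 · 36 = 1836 ≡ 10
10 · 77 = 770 ≡ 23
23 · 16 = 368 ≡ 36
36 · 81 = 2916 ≡ 11
11 · 9 = 99 ≡ 16
16 · 70 = 1120 ≡ 41
41 · 30 = 1230 ≡ 68

68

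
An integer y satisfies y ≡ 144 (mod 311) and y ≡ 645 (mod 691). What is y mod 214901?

311⁻¹ mod 691: 311×20 ≡ 1 (mod 691), so 311⁻¹ ≡ 20.
y = 144 + 311×((645 − 144)×20 mod 691) = 144 + 311×346 = 107750.
Check: 107750 mod 311 = 144, 107750 mod 691 = 645. ✓

107750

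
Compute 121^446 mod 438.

446 in binary is 110111110, i.e. 446 = 256 + 128 + 32 + 16 + 8 + 4 + 2.
121^1 ≡ 121 (mod 438)
121^2 ≡ 121^2 = 14641 ≡ 187 (mod 438)
121^4 ≡ 187^2 = 34969 ≡ 367 (mod 438)
121^8 ≡ 367^2 = 134689 ≡ 223 (mod 438)
121^16 ≡ 223^2 = 49729 ≡ 235 (mod 438)
121^32 ≡ 235^2 = 55225 ≡ 37 (mod 438)
121^64 ≡ 37^2 = 1369 ≡ 55 (mod 438)
121^128 ≡ 55^2 = 3025 ≡ 397 (mod 438)
121^256 ≡ 397^2 = 157609 ≡ 367 (mod 438)
121^446 = 121^256 · 121^128 · 121^32 · 121^16 · 121^8 · 121^4 · 121^2 ≡ 367 · 397 · 37 · 235 · 223 · 367 · 187 (mod 438).
Accumulate the product:
367 · 397 = 145699 ≡ 283
283 · 37 = 10471 ≡ 397
397 · 235 = 93295 ≡ 1
1 · 223 = 223
223 · 367 = 81841 ≡ 373
373 · 187 = 69751 ≡ 109

109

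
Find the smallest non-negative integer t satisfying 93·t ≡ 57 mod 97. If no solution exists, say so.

10

gcd(93, 97) = 1, so a unique solution mod 97 exists.
93⁻¹ ≡ 24 (mod 97).
t ≡ 24·57 ≡ 10 (mod 97).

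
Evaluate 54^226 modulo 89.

5

Using repeated squaring:
226 in binary is 11100010, i.e. 226 = 128 + 64 + 32 + 2.
54^1 ≡ 54 (mod 89)
54^2 ≡ 54^2 = 2916 ≡ 68 (mod 89)
54^4 ≡ 68^2 = 4624 ≡ 85 (mod 89)
54^8 ≡ 85^2 = 7225 ≡ 16 (mod 89)
54^16 ≡ 16^2 = 256 ≡ 78 (mod 89)
54^32 ≡ 78^2 = 6084 ≡ 32 (mod 89)
54^64 ≡ 32^2 = 1024 ≡ 45 (mod 89)
54^128 ≡ 45^2 = 2025 ≡ 67 (mod 89)
54^226 = 54^128 * 54^64 * 54^32 * 54^2 ≡ 67 * 45 * 32 * 68 (mod 89).
Accumulate the product:
67 * 45 = 3015 ≡ 78
78 * 32 = 2496 ≡ 4
4 * 68 = 272 ≡ 5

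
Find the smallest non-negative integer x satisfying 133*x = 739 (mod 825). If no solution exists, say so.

gcd(133, 825) = 1, so a unique solution mod 825 exists.
133⁻¹ ≡ 397 (mod 825).
x ≡ 397*739 ≡ 508 (mod 825).

508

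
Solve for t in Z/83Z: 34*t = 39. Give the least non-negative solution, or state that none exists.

28

gcd(34, 83) = 1, so a unique solution mod 83 exists.
34⁻¹ ≡ 22 (mod 83).
t ≡ 22*39 ≡ 28 (mod 83).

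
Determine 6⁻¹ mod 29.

5

29 = 4·6 + 5
6 = 1·5 + 1
5 = 5·1 + 0
gcd(6, 29) = 1, so the inverse exists.
Back-substitute for 1:
1 = 1·6 − 1·5
  = −1·29 + 5·6
So 6⁻¹ ≡ 5 (mod 29).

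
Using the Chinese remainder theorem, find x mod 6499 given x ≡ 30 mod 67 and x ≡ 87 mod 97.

67⁻¹ mod 97: 67*42 ≡ 1 (mod 97), so 67⁻¹ ≡ 42.
x = 30 + 67*((87 − 30)*42 mod 97) = 30 + 67*66 = 4452.
Check: 4452 mod 67 = 30, 4452 mod 97 = 87. ✓

4452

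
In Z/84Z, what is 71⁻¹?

71

Apply the Euclidean algorithm and back-substitute:
84 = 1*71 + 13
71 = 5*13 + 6
13 = 2*6 + 1
6 = 6*1 + 0
gcd(71, 84) = 1, so the inverse exists.
Bézout: 1 = 11*84 − 13*71.
So 71⁻¹ ≡ −13 ≡ 71 (mod 84).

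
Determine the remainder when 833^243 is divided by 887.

779

By square-and-multiply:
833^1 ≡ 833 (mod 887)
833^2 ≡ 833^2 = 693889 ≡ 255 (mod 887)
833^4 ≡ 255^2 = 65025 ≡ 274 (mod 887)
833^8 ≡ 274^2 = 75076 ≡ 568 (mod 887)
833^16 ≡ 568^2 = 322624 ≡ 643 (mod 887)
833^32 ≡ 643^2 = 413449 ≡ 107 (mod 887)
833^64 ≡ 107^2 = 11449 ≡ 805 (mod 887)
833^128 ≡ 805^2 = 648025 ≡ 515 (mod 887)
833^243 = 833^128 · 833^64 · 833^32 · 833^16 · 833^2 · 833^1 ≡ 515 · 805 · 107 · 643 · 255 · 833 (mod 887).
Accumulate the product:
515 · 805 = 414575 ≡ 346
346 · 107 = 37022 ≡ 655
655 · 643 = 421165 ≡ 727
727 · 255 = 185385 ≡ 2
2 · 833 = 1666 ≡ 779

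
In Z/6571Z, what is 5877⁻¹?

1941

Run the extended Euclidean algorithm:
6571 = 1×5877 + 694
5877 = 8×694 + 325
694 = 2×325 + 44
325 = 7×44 + 17
44 = 2×17 + 10
17 = 1×10 + 7
10 = 1×7 + 3
7 = 2×3 + 1
3 = 3×1 + 0
gcd(5877, 6571) = 1, so the inverse exists.
Back-substitute for 1:
1 = 1×7 − 2×3
  = −2×10 + 3×7
  = 3×17 − 5×10
  = −5×44 + 13×17
  = 13×325 − 96×44
  = −96×694 + 205×325
  = 205×5877 − 1736×694
  = −1736×6571 + 1941×5877
So 5877⁻¹ ≡ 1941 (mod 6571).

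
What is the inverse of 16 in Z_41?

18

Apply the Euclidean algorithm and back-substitute:
41 = 2·16 + 9
16 = 1·9 + 7
9 = 1·7 + 2
7 = 3·2 + 1
2 = 2·1 + 0
gcd(16, 41) = 1, so the inverse exists.
Back-substitute for 1:
1 = 1·7 − 3·2
  = −3·9 + 4·7
  = 4·16 − 7·9
  = −7·41 + 18·16
So 16⁻¹ ≡ 18 (mod 41).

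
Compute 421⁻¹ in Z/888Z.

637

Apply the Euclidean algorithm and back-substitute:
888 = 2*421 + 46
421 = 9*46 + 7
46 = 6*7 + 4
7 = 1*4 + 3
4 = 1*3 + 1
3 = 3*1 + 0
gcd(421, 888) = 1, so the inverse exists.
Back-substitute for 1:
1 = 1*4 − 1*3
  = −1*7 + 2*4
  = 2*46 − 13*7
  = −13*421 + 119*46
  = 119*888 − 251*421
So 421⁻¹ ≡ −251 ≡ 637 (mod 888).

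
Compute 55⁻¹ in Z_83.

80

Apply the Euclidean algorithm and back-substitute:
83 = 1*55 + 28
55 = 1*28 + 27
28 = 1*27 + 1
27 = 27*1 + 0
gcd(55, 83) = 1, so the inverse exists.
Bézout: 1 = 2*83 − 3*55.
So 55⁻¹ ≡ −3 ≡ 80 (mod 83).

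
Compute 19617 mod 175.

19617 = 112·175 + 17, so 19617 ≡ 17 (mod 175).

17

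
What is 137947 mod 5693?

137947 = 24·5693 + 1315, so 137947 ≡ 1315 (mod 5693).

1315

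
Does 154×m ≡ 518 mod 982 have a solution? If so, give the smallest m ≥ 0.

gcd(154, 982) = 2, and 2 | 518, so solutions exist.
Divide through by 2: 77×m ≡ 259 mod 491.
77⁻¹ ≡ 440 (mod 491).
m ≡ 440×259 ≡ 48 (mod 491).
The smallest non-negative solution is m = 48.

48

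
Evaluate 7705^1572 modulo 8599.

2962

7705^1 ≡ 7705 (mod 8599)
7705^2 ≡ 7705^2 = 59367025 ≡ 8128 (mod 8599)
7705^4 ≡ 8128^2 = 66064384 ≡ 6866 (mod 8599)
7705^8 ≡ 6866^2 = 47141956 ≡ 2238 (mod 8599)
7705^16 ≡ 2238^2 = 5008644 ≡ 4026 (mod 8599)
7705^32 ≡ 4026^2 = 16208676 ≡ 8160 (mod 8599)
7705^64 ≡ 8160^2 = 66585600 ≡ 3543 (mod 8599)
7705^128 ≡ 3543^2 = 12552849 ≡ 6908 (mod 8599)
7705^256 ≡ 6908^2 = 47720464 ≡ 4613 (mod 8599)
7705^512 ≡ 4613^2 = 21279769 ≡ 5843 (mod 8599)
7705^1024 ≡ 5843^2 = 34140649 ≡ 2619 (mod 8599)
7705^1572 = 7705^1024 · 7705^512 · 7705^32 · 7705^4 ≡ 2619 · 5843 · 8160 · 6866 (mod 8599).
Accumulate the product:
2619 · 5843 = 15302817 ≡ 5196
5196 · 8160 = 42399360 ≡ 6290
6290 · 6866 = 43187140 ≡ 2962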